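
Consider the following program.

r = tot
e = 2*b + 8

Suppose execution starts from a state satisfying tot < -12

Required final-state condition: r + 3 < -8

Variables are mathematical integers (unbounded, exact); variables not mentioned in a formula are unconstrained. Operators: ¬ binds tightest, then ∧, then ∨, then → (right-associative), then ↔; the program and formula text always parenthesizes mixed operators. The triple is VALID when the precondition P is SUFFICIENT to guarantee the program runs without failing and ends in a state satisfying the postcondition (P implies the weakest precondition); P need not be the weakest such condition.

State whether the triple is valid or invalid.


Working backward. After the program, the postcondition r + 3 < -8 must hold; in canonical form it is r < -11.
Before e := 2*b + 8: r < -11
Before r := tot: tot < -11
The weakest precondition is tot < -11.
Check whether tot < -12 implies it.
Every state satisfying the precondition satisfies the weakest precondition: the implication holds.
Answer: valid


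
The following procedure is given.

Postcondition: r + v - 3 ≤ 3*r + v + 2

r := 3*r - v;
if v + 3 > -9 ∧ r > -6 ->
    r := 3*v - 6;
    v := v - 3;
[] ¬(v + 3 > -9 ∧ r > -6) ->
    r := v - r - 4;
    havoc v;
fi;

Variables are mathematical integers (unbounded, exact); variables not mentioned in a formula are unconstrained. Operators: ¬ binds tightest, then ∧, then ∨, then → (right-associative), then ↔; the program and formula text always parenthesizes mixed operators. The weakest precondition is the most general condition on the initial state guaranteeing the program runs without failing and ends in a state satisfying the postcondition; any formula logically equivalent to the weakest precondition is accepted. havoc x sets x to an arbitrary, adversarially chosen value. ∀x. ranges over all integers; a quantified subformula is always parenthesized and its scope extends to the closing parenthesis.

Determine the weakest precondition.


Working backward. After the program, the postcondition r + v - 3 ≤ 3*r + v + 2 must hold; in canonical form it is 2*r ≥ -5.
Then branch requires 6*v ≥ 7; else branch requires 2*v ≥ 2*r + 3.
Before the if: ((v > -12 ∧ r > -6) → 6*v ≥ 7) ∧ ((¬(v > -12 ∧ r > -6)) → 2*v ≥ 2*r + 3)
Before r := 3*r - v: ((v > -12 ∧ 3*r > v - 6) → 6*v ≥ 7) ∧ ((¬(v > -12 ∧ 3*r > v - 6)) → 4*v ≥ 6*r + 3)
Answer: WP = ((v > -12 ∧ 3*r > v - 6) → 6*v ≥ 7) ∧ ((¬(v > -12 ∧ 3*r > v - 6)) → 4*v ≥ 6*r + 3)


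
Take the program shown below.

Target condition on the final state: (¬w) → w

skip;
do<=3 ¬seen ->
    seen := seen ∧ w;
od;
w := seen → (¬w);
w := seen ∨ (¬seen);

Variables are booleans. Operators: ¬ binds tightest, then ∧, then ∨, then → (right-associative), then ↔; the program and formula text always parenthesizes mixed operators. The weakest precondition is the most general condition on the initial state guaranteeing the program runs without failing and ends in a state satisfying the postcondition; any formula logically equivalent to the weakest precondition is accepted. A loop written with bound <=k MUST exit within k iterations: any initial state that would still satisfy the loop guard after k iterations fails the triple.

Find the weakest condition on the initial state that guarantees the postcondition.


Working backward. After the program, (¬w) → w must hold.
Before w := seen ∨ (¬seen): true
Before w := seen → (¬w): true
Before the loop (bound <=3), unroll the exhaustion recursion (WP_0 = exit-now case; WP_j = one more guarded iteration, up to j = 3):
  WP_0: seen
  WP_1: (¬seen) → (seen ∧ w)
  WP_2: (¬seen) → ((¬(seen ∧ w)) → (seen ∧ w))
  WP_3: (¬seen) → ((¬(seen ∧ w)) → ((¬(seen ∧ w)) → (seen ∧ w)))
So before the loop: (¬seen) → ((¬(seen ∧ w)) → ((¬(seen ∧ w)) → (seen ∧ w)))
Before skip: (¬seen) → ((¬(seen ∧ w)) → ((¬(seen ∧ w)) → (seen ∧ w)))
Answer: WP = (¬seen) → ((¬(seen ∧ w)) → ((¬(seen ∧ w)) → (seen ∧ w)))


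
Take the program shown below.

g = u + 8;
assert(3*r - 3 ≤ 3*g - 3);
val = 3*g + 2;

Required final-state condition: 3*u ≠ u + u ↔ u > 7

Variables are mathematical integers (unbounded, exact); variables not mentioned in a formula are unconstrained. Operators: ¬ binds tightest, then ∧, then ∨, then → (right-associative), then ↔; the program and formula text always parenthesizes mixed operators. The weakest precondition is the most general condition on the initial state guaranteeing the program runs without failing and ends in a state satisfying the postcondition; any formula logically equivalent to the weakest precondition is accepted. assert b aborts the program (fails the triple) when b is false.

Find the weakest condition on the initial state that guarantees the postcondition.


Working backward. After the program, the postcondition 3*u ≠ u + u ↔ u > 7 must hold; in canonical form it is u ≠ 0 ↔ u > 7.
Before val := 3*g + 2: u ≠ 0 ↔ u > 7
Before assert 3*r - 3 ≤ 3*g - 3: 3*r ≤ 3*g ∧ (u ≠ 0 ↔ u > 7)
Before g := u + 8: 3*r ≤ 3*u + 24 ∧ (u ≠ 0 ↔ u > 7)
Answer: WP = 3*r ≤ 3*u + 24 ∧ (u ≠ 0 ↔ u > 7)


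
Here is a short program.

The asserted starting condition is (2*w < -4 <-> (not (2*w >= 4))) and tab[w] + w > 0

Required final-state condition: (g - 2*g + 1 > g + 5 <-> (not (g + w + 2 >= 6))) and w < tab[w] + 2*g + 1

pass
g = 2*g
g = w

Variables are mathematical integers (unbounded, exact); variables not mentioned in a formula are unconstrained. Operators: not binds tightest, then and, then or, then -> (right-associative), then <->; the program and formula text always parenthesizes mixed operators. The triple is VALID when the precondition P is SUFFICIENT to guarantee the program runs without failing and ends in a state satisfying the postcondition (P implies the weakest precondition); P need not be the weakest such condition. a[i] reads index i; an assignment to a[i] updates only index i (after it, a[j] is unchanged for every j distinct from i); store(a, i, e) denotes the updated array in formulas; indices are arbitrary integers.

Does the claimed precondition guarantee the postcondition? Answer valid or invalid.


Working backward. After the program, the postcondition (g - 2*g + 1 > g + 5 <-> (not (g + w + 2 >= 6))) and w < tab[w] + 2*g + 1 must hold; in canonical form it is (2*g < -4 <-> (not (g + w >= 4))) and w < tab[w] + 2*g + 1.
Before g := w: (2*w < -4 <-> (not (2*w >= 4))) and tab[w] + w > -1
Before g := 2*g: (2*w < -4 <-> (not (2*w >= 4))) and tab[w] + w > -1
Before skip: (2*w < -4 <-> (not (2*w >= 4))) and tab[w] + w > -1
The weakest precondition is (2*w < -4 <-> (not (2*w >= 4))) and tab[w] + w > -1.
Check whether (2*w < -4 <-> (not (2*w >= 4))) and tab[w] + w > 0 implies it.
Every state satisfying the precondition satisfies the weakest precondition: the implication holds.
Answer: valid


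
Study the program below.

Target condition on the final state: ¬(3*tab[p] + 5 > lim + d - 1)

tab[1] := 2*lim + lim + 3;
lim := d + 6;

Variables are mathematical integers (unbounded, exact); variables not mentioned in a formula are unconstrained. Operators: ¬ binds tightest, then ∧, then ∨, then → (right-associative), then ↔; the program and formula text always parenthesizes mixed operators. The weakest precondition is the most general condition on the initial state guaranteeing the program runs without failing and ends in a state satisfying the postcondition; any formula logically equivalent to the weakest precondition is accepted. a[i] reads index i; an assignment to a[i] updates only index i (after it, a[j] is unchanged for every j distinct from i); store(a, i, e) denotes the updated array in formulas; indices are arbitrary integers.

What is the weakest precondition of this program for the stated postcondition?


Working backward. After the program, the postcondition ¬(3*tab[p] + 5 > lim + d - 1) must hold; in canonical form it is ¬(3*tab[p] > d + lim - 6).
Before lim := d + 6: ¬(3*tab[p] > 2*d)
Before tab[1] := 2*lim + lim + 3: ¬(3*store(tab, 1, 3*lim + 3)[p] > 2*d)
Answer: WP = ¬(3*store(tab, 1, 3*lim + 3)[p] > 2*d)


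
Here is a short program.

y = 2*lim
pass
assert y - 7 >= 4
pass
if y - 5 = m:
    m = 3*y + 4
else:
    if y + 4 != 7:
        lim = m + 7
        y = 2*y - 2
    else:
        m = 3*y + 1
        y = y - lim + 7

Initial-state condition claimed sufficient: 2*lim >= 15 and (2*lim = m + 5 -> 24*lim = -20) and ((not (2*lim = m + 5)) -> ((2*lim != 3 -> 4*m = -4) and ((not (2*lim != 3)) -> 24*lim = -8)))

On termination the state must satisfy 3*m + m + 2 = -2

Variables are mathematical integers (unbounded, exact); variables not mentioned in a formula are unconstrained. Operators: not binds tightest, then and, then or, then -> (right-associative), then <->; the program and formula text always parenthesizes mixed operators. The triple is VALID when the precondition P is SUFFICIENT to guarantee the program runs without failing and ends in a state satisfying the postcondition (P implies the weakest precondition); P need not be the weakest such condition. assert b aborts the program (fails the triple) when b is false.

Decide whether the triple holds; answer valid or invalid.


Working backward. After the program, the postcondition 3*m + m + 2 = -2 must hold; in canonical form it is 4*m = -4.
Then branch requires 12*y = -20; else branch requires (y != 3 -> 4*m = -4) and ((not (y != 3)) -> 12*y = -8).
Before the if: (y = m + 5 -> 12*y = -20) and ((not (y = m + 5)) -> ((y != 3 -> 4*m = -4) and ((not (y != 3)) -> 12*y = -8)))
Before skip: (y = m + 5 -> 12*y = -20) and ((not (y = m + 5)) -> ((y != 3 -> 4*m = -4) and ((not (y != 3)) -> 12*y = -8)))
Before assert y - 7 >= 4: y >= 11 and (y = m + 5 -> 12*y = -20) and ((not (y = m + 5)) -> ((y != 3 -> 4*m = -4) and ((not (y != 3)) -> 12*y = -8)))
Before skip: y >= 11 and (y = m + 5 -> 12*y = -20) and ((not (y = m + 5)) -> ((y != 3 -> 4*m = -4) and ((not (y != 3)) -> 12*y = -8)))
Before y := 2*lim: 2*lim >= 11 and (2*lim = m + 5 -> 24*lim = -20) and ((not (2*lim = m + 5)) -> ((2*lim != 3 -> 4*m = -4) and ((not (2*lim != 3)) -> 24*lim = -8)))
The weakest precondition is 2*lim >= 11 and (2*lim = m + 5 -> 24*lim = -20) and ((not (2*lim = m + 5)) -> ((2*lim != 3 -> 4*m = -4) and ((not (2*lim != 3)) -> 24*lim = -8))).
Check whether 2*lim >= 15 and (2*lim = m + 5 -> 24*lim = -20) and ((not (2*lim = m + 5)) -> ((2*lim != 3 -> 4*m = -4) and ((not (2*lim != 3)) -> 24*lim = -8))) implies it.
Every state satisfying the precondition satisfies the weakest precondition: the implication holds.
Answer: valid


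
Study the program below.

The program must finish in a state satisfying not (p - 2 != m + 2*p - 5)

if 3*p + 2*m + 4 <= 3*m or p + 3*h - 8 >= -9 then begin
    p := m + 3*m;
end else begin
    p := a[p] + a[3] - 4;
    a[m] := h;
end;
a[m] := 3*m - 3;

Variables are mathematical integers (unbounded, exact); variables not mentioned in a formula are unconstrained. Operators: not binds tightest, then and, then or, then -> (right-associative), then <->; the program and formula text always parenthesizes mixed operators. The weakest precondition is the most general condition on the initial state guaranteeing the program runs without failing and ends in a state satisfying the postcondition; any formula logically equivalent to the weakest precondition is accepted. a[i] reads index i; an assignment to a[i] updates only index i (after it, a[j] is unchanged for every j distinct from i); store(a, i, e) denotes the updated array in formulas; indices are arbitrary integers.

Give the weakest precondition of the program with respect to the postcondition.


Working backward. After the program, the postcondition not (p - 2 != m + 2*p - 5) must hold; in canonical form it is not (m + p != 3).
Before a[m] := 3*m - 3: not (m + p != 3)
Then branch requires not (5*m != 3); else branch requires not (a[3] + a[p] + m != 7).
Before the if: ((3*p <= m - 4 or 3*h + p >= -1) -> (not (5*m != 3))) and ((not (3*p <= m - 4 or 3*h + p >= -1)) -> (not (a[3] + a[p] + m != 7)))
Answer: WP = ((3*p <= m - 4 or 3*h + p >= -1) -> (not (5*m != 3))) and ((not (3*p <= m - 4 or 3*h + p >= -1)) -> (not (a[3] + a[p] + m != 7)))


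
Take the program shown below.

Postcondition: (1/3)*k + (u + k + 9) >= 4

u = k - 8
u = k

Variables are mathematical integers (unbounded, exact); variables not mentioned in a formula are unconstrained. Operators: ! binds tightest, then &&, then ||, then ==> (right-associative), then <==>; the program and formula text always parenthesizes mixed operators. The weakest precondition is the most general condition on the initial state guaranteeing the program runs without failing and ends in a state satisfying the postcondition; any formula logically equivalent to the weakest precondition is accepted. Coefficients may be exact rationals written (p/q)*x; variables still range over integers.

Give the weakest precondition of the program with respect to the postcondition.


Working backward. After the program, the postcondition (1/3)*k + (u + k + 9) >= 4 must hold; in canonical form it is (4/3)*k + u >= -5.
Before u := k: (7/3)*k >= -5
Before u := k - 8: (7/3)*k >= -5
Answer: WP = (7/3)*k >= -5


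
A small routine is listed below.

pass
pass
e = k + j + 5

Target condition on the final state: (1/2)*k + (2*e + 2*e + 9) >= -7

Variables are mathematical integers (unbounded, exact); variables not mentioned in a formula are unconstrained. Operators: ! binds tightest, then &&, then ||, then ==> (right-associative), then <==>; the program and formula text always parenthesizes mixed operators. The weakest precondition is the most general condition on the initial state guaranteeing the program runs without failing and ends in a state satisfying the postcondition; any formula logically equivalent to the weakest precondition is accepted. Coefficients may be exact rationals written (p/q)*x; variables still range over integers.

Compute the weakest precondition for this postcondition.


Working backward. After the program, the postcondition (1/2)*k + (2*e + 2*e + 9) >= -7 must hold; in canonical form it is 4*e + (1/2)*k >= -16.
Before e := k + j + 5: 4*j + (9/2)*k >= -36
Before skip: 4*j + (9/2)*k >= -36
Before skip: 4*j + (9/2)*k >= -36
Answer: WP = 4*j + (9/2)*k >= -36


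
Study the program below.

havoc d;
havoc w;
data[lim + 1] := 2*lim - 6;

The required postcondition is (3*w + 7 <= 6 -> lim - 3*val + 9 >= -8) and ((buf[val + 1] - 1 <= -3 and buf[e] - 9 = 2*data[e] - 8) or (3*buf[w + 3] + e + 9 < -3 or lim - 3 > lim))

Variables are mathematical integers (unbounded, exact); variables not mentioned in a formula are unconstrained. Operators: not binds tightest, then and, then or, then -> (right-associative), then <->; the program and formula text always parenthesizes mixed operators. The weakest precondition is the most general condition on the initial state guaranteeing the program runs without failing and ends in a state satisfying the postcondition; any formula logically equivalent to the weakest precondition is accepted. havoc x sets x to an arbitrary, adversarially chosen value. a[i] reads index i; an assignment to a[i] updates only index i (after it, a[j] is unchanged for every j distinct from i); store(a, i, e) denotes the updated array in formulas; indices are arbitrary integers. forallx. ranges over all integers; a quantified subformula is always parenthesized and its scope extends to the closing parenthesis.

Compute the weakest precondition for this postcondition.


Working backward. After the program, the postcondition (3*w + 7 <= 6 -> lim - 3*val + 9 >= -8) and ((buf[val + 1] - 1 <= -3 and buf[e] - 9 = 2*data[e] - 8) or (3*buf[w + 3] + e + 9 < -3 or lim - 3 > lim)) must hold; in canonical form it is (3*w <= -1 -> lim >= 3*val - 17) and ((buf[val + 1] <= -2 and buf[e] = 2*data[e] + 1) or 3*buf[w + 3] + e < -12).
Before data[lim + 1] := 2*lim - 6: (3*w <= -1 -> lim >= 3*val - 17) and ((buf[val + 1] <= -2 and buf[e] = 2*store(data, lim + 1, 2*lim - 6)[e] + 1) or 3*buf[w + 3] + e < -12)
Before havoc w: forall w_1. ((3*w_1 <= -1 -> lim >= 3*val - 17) and ((buf[val + 1] <= -2 and buf[e] = 2*store(data, lim + 1, 2*lim - 6)[e] + 1) or 3*buf[w_1 + 3] + e < -12))
Before havoc d: forall w_1. ((3*w_1 <= -1 -> lim >= 3*val - 17) and ((buf[val + 1] <= -2 and buf[e] = 2*store(data, lim + 1, 2*lim - 6)[e] + 1) or 3*buf[w_1 + 3] + e < -12))
Answer: WP = forall w_1. ((3*w_1 <= -1 -> lim >= 3*val - 17) and ((buf[val + 1] <= -2 and buf[e] = 2*store(data, lim + 1, 2*lim - 6)[e] + 1) or 3*buf[w_1 + 3] + e < -12))


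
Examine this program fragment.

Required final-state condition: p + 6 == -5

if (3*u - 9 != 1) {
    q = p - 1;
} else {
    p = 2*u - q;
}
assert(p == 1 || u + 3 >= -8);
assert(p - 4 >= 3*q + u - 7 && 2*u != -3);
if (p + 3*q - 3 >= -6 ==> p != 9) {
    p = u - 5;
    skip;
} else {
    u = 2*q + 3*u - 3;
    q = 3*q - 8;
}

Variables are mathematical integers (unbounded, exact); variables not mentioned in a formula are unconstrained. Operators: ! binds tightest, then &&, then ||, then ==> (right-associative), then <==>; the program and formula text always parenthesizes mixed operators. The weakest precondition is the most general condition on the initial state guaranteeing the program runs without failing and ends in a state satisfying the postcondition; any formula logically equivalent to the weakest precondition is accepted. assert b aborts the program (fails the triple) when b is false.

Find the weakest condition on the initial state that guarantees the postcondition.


Working backward. After the program, the postcondition p + 6 == -5 must hold; in canonical form it is p == -11.
Then branch requires u == -6; else branch requires p == -11.
Before the if: ((p + 3*q >= -3 ==> p != 9) ==> u == -6) && ((!(p + 3*q >= -3 ==> p != 9)) ==> p == -11)
Before assert p - 4 >= 3*q + u - 7 && 2*u != -3: p >= 3*q + u - 3 && 2*u != -3 && ((p + 3*q >= -3 ==> p != 9) ==> u == -6) && ((!(p + 3*q >= -3 ==> p != 9)) ==> p == -11)
Before assert p == 1 || u + 3 >= -8: (p == 1 || u >= -11) && p >= 3*q + u - 3 && 2*u != -3 && ((p + 3*q >= -3 ==> p != 9) ==> u == -6) && ((!(p + 3*q >= -3 ==> p != 9)) ==> p == -11)
Then branch requires (p == 1 || u >= -11) && 2*p + u <= 6 && 2*u != -3 && ((4*p >= 0 ==> p != 9) ==> u == -6) && ((!(4*p >= 0 ==> p != 9)) ==> p == -11); else branch requires (2*u == q + 1 || u >= -11) && u >= 4*q - 3 && 2*u != -3 && ((2*q + 2*u >= -3 ==> 2*u != q + 9) ==> u == -6) && ((!(2*q + 2*u >= -3 ==> 2*u != q + 9)) ==> 2*u == q - 11).
Before the if: (3*u != 10 ==> ((p == 1 || u >= -11) && 2*p + u <= 6 && 2*u != -3 && ((4*p >= 0 ==> p != 9) ==> u == -6) && ((!(4*p >= 0 ==> p != 9)) ==> p == -11))) && ((!(3*u != 10)) ==> ((2*u == q + 1 || u >= -11) && u >= 4*q - 3 && 2*u != -3 && ((2*q + 2*u >= -3 ==> 2*u != q + 9) ==> u == -6) && ((!(2*q + 2*u >= -3 ==> 2*u != q + 9)) ==> 2*u == q - 11)))
Answer: WP = (3*u != 10 ==> ((p == 1 || u >= -11) && 2*p + u <= 6 && 2*u != -3 && ((4*p >= 0 ==> p != 9) ==> u == -6) && ((!(4*p >= 0 ==> p != 9)) ==> p == -11))) && ((!(3*u != 10)) ==> ((2*u == q + 1 || u >= -11) && u >= 4*q - 3 && 2*u != -3 && ((2*q + 2*u >= -3 ==> 2*u != q + 9) ==> u == -6) && ((!(2*q + 2*u >= -3 ==> 2*u != q + 9)) ==> 2*u == q - 11)))


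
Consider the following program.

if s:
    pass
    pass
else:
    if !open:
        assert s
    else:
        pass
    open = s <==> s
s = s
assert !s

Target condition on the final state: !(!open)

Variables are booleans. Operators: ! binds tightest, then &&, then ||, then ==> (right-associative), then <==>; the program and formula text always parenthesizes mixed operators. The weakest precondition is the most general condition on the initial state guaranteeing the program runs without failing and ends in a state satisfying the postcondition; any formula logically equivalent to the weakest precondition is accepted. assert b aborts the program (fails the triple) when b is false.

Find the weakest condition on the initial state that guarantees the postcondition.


Working backward. After the program, the postcondition !(!open) must hold; in canonical form it is open.
Before assert !s: (!s) && open
Before s := s: (!s) && open
Then branch requires (!s) && open; else branch requires open && (open ==> (!s)).
Before the if: (s ==> ((!s) && open)) && ((!s) ==> (open && (open ==> (!s))))
Answer: WP = (s ==> ((!s) && open)) && ((!s) ==> (open && (open ==> (!s))))


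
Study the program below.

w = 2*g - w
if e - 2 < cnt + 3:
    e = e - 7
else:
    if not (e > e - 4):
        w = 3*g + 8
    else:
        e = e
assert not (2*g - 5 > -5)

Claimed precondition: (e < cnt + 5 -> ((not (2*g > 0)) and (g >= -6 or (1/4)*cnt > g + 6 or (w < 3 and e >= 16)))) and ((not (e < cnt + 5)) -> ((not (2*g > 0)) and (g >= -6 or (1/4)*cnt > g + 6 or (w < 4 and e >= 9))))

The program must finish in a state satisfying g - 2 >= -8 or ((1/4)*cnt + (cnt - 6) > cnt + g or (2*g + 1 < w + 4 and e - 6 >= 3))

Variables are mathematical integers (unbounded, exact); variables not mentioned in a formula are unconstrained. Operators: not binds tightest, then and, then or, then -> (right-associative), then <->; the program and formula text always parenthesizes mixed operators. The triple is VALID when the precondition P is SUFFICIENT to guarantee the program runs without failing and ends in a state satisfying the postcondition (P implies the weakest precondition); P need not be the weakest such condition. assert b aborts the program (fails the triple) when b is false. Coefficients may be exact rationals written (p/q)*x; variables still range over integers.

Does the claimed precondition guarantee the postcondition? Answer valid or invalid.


Working backward. After the program, the postcondition g - 2 >= -8 or ((1/4)*cnt + (cnt - 6) > cnt + g or (2*g + 1 < w + 4 and e - 6 >= 3)) must hold; in canonical form it is g >= -6 or (1/4)*cnt > g + 6 or (2*g < w + 3 and e >= 9).
Before assert not (2*g - 5 > -5): (not (2*g > 0)) and (g >= -6 or (1/4)*cnt > g + 6 or (2*g < w + 3 and e >= 9))
Then branch requires (not (2*g > 0)) and (g >= -6 or (1/4)*cnt > g + 6 or (2*g < w + 3 and e >= 16)); else branch requires (not (2*g > 0)) and (g >= -6 or (1/4)*cnt > g + 6 or (2*g < w + 3 and e >= 9)).
Before the if: (e < cnt + 5 -> ((not (2*g > 0)) and (g >= -6 or (1/4)*cnt > g + 6 or (2*g < w + 3 and e >= 16)))) and ((not (e < cnt + 5)) -> ((not (2*g > 0)) and (g >= -6 or (1/4)*cnt > g + 6 or (2*g < w + 3 and e >= 9))))
Before w := 2*g - w: (e < cnt + 5 -> ((not (2*g > 0)) and (g >= -6 or (1/4)*cnt > g + 6 or (w < 3 and e >= 16)))) and ((not (e < cnt + 5)) -> ((not (2*g > 0)) and (g >= -6 or (1/4)*cnt > g + 6 or (w < 3 and e >= 9))))
The weakest precondition is (e < cnt + 5 -> ((not (2*g > 0)) and (g >= -6 or (1/4)*cnt > g + 6 or (w < 3 and e >= 16)))) and ((not (e < cnt + 5)) -> ((not (2*g > 0)) and (g >= -6 or (1/4)*cnt > g + 6 or (w < 3 and e >= 9)))).
Check whether (e < cnt + 5 -> ((not (2*g > 0)) and (g >= -6 or (1/4)*cnt > g + 6 or (w < 3 and e >= 16)))) and ((not (e < cnt + 5)) -> ((not (2*g > 0)) and (g >= -6 or (1/4)*cnt > g + 6 or (w < 4 and e >= 9)))) implies it.
Countermodel: at the initial state cnt = -4, e = 9, g = -7, w = 3, the precondition holds but the weakest precondition fails.
Answer: invalid


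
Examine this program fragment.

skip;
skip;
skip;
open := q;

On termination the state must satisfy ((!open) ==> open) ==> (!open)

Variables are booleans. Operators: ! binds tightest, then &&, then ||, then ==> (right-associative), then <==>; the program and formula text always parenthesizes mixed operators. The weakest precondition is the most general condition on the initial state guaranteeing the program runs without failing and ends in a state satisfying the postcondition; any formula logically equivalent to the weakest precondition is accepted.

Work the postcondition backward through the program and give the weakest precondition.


Working backward. After the program, ((!open) ==> open) ==> (!open) must hold.
Before open := q: ((!q) ==> q) ==> (!q)
Before skip: ((!q) ==> q) ==> (!q)
Before skip: ((!q) ==> q) ==> (!q)
Before skip: ((!q) ==> q) ==> (!q)
Answer: WP = ((!q) ==> q) ==> (!q)


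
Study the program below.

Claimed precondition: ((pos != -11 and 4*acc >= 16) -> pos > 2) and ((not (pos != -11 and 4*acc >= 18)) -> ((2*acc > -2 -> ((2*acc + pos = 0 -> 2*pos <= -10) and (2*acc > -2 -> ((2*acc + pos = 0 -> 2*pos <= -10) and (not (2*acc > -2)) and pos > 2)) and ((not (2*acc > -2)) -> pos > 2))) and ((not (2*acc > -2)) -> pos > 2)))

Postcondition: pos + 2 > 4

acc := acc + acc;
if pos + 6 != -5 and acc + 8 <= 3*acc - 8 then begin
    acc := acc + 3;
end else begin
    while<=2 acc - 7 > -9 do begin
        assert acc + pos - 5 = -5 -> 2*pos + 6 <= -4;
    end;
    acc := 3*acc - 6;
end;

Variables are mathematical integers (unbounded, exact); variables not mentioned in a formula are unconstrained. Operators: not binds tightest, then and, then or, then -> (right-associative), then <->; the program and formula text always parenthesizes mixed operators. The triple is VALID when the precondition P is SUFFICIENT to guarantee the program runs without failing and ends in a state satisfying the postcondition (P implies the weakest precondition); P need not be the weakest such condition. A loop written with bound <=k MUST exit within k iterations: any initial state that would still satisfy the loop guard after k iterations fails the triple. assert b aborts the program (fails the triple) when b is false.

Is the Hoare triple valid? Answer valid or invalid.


Working backward. After the program, the postcondition pos + 2 > 4 must hold; in canonical form it is pos > 2.
Then branch requires pos > 2; else branch requires (acc > -2 -> ((acc + pos = 0 -> 2*pos <= -10) and (acc > -2 -> ((acc + pos = 0 -> 2*pos <= -10) and (not (acc > -2)) and pos > 2)) and ((not (acc > -2)) -> pos > 2))) and ((not (acc > -2)) -> pos > 2).
Before the if: ((pos != -11 and 2*acc >= 16) -> pos > 2) and ((not (pos != -11 and 2*acc >= 16)) -> ((acc > -2 -> ((acc + pos = 0 -> 2*pos <= -10) and (acc > -2 -> ((acc + pos = 0 -> 2*pos <= -10) and (not (acc > -2)) and pos > 2)) and ((not (acc > -2)) -> pos > 2))) and ((not (acc > -2)) -> pos > 2)))
Before acc := acc + acc: ((pos != -11 and 4*acc >= 16) -> pos > 2) and ((not (pos != -11 and 4*acc >= 16)) -> ((2*acc > -2 -> ((2*acc + pos = 0 -> 2*pos <= -10) and (2*acc > -2 -> ((2*acc + pos = 0 -> 2*pos <= -10) and (not (2*acc > -2)) and pos > 2)) and ((not (2*acc > -2)) -> pos > 2))) and ((not (2*acc > -2)) -> pos > 2)))
The weakest precondition is ((pos != -11 and 4*acc >= 16) -> pos > 2) and ((not (pos != -11 and 4*acc >= 16)) -> ((2*acc > -2 -> ((2*acc + pos = 0 -> 2*pos <= -10) and (2*acc > -2 -> ((2*acc + pos = 0 -> 2*pos <= -10) and (not (2*acc > -2)) and pos > 2)) and ((not (2*acc > -2)) -> pos > 2))) and ((not (2*acc > -2)) -> pos > 2))).
Check whether ((pos != -11 and 4*acc >= 16) -> pos > 2) and ((not (pos != -11 and 4*acc >= 18)) -> ((2*acc > -2 -> ((2*acc + pos = 0 -> 2*pos <= -10) and (2*acc > -2 -> ((2*acc + pos = 0 -> 2*pos <= -10) and (not (2*acc > -2)) and pos > 2)) and ((not (2*acc > -2)) -> pos > 2))) and ((not (2*acc > -2)) -> pos > 2))) implies it.
Every state satisfying the precondition satisfies the weakest precondition: the implication holds.
Answer: valid


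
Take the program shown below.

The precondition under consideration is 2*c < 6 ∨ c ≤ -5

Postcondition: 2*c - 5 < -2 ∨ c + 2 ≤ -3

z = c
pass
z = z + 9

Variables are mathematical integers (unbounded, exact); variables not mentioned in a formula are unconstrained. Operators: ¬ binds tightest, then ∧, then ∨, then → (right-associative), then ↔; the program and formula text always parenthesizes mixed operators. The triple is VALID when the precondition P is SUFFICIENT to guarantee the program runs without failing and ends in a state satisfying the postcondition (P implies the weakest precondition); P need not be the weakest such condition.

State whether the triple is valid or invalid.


Working backward. After the program, the postcondition 2*c - 5 < -2 ∨ c + 2 ≤ -3 must hold; in canonical form it is 2*c < 3 ∨ c ≤ -5.
Before z := z + 9: 2*c < 3 ∨ c ≤ -5
Before skip: 2*c < 3 ∨ c ≤ -5
Before z := c: 2*c < 3 ∨ c ≤ -5
The weakest precondition is 2*c < 3 ∨ c ≤ -5.
Check whether 2*c < 6 ∨ c ≤ -5 implies it.
Countermodel: at the initial state c = 2, the precondition holds but the weakest precondition fails.
Answer: invalid


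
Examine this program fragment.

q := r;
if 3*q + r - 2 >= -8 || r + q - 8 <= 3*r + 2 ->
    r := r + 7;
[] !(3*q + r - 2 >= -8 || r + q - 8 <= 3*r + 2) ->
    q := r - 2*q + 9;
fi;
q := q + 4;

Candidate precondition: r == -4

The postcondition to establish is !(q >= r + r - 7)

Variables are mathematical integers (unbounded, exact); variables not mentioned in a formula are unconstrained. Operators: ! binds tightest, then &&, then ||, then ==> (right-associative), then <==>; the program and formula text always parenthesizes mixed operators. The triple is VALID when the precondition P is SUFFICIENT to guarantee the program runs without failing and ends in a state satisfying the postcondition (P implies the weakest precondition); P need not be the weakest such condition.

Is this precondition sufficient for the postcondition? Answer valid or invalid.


Working backward. After the program, the postcondition !(q >= r + r - 7) must hold; in canonical form it is !(q >= 2*r - 7).
Before q := q + 4: !(q >= 2*r - 11)
Then branch requires !(q >= 2*r + 3); else branch requires !(2*q + r <= 20).
Before the if: ((3*q + r >= -6 || q <= 2*r + 10) ==> (!(q >= 2*r + 3))) && ((!(3*q + r >= -6 || q <= 2*r + 10)) ==> (!(2*q + r <= 20)))
Before q := r: ((4*r >= -6 || r >= -10) ==> (!(r <= -3))) && ((!(4*r >= -6 || r >= -10)) ==> (!(3*r <= 20)))
The weakest precondition is ((4*r >= -6 || r >= -10) ==> (!(r <= -3))) && ((!(4*r >= -6 || r >= -10)) ==> (!(3*r <= 20))).
Check whether r == -4 implies it.
Countermodel: at the initial state r = -4, the precondition holds but the weakest precondition fails.
Answer: invalid


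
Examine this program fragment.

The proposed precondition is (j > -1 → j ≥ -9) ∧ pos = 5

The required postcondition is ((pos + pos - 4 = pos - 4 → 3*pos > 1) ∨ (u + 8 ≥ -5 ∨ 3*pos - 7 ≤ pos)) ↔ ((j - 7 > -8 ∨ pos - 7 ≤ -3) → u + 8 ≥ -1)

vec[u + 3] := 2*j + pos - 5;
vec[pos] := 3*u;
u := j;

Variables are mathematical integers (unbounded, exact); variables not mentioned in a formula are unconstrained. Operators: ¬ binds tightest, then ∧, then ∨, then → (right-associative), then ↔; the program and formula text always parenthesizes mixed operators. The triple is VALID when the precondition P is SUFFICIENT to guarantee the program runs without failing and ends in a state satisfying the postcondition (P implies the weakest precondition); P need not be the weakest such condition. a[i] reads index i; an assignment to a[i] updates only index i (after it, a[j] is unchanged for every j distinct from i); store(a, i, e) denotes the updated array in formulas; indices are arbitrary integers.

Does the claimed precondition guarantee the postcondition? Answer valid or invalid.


Working backward. After the program, the postcondition ((pos + pos - 4 = pos - 4 → 3*pos > 1) ∨ (u + 8 ≥ -5 ∨ 3*pos - 7 ≤ pos)) ↔ ((j - 7 > -8 ∨ pos - 7 ≤ -3) → u + 8 ≥ -1) must hold; in canonical form it is ((pos = 0 → 3*pos > 1) ∨ u ≥ -13 ∨ 2*pos ≤ 7) ↔ ((j > -1 ∨ pos ≤ 4) → u ≥ -9).
Before u := j: ((pos = 0 → 3*pos > 1) ∨ j ≥ -13 ∨ 2*pos ≤ 7) ↔ ((j > -1 ∨ pos ≤ 4) → j ≥ -9)
Before vec[pos] := 3*u: ((pos = 0 → 3*pos > 1) ∨ j ≥ -13 ∨ 2*pos ≤ 7) ↔ ((j > -1 ∨ pos ≤ 4) → j ≥ -9)
Before vec[u + 3] := 2*j + pos - 5: ((pos = 0 → 3*pos > 1) ∨ j ≥ -13 ∨ 2*pos ≤ 7) ↔ ((j > -1 ∨ pos ≤ 4) → j ≥ -9)
The weakest precondition is ((pos = 0 → 3*pos > 1) ∨ j ≥ -13 ∨ 2*pos ≤ 7) ↔ ((j > -1 ∨ pos ≤ 4) → j ≥ -9).
Check whether (j > -1 → j ≥ -9) ∧ pos = 5 implies it.
Every state satisfying the precondition satisfies the weakest precondition: the implication holds.
Answer: valid


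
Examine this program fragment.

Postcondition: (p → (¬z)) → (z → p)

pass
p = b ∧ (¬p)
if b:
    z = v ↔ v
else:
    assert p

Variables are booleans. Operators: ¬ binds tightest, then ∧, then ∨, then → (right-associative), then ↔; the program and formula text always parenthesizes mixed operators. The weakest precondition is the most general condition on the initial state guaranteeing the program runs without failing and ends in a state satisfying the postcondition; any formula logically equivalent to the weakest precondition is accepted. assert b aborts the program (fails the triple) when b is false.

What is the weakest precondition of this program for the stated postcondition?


Working backward. After the program, (p → (¬z)) → (z → p) must hold.
Then branch requires (¬p) → p; else branch requires p ∧ ((p → (¬z)) → (z → p)).
Before the if: (b → ((¬p) → p)) ∧ ((¬b) → (p ∧ ((p → (¬z)) → (z → p))))
Before p := b ∧ (¬p): (b → ((¬(b ∧ (¬p))) → (b ∧ (¬p)))) ∧ ((¬b) → (b ∧ (¬p) ∧ (((b ∧ (¬p)) → (¬z)) → (z → (b ∧ (¬p))))))
Before skip: (b → ((¬(b ∧ (¬p))) → (b ∧ (¬p)))) ∧ ((¬b) → (b ∧ (¬p) ∧ (((b ∧ (¬p)) → (¬z)) → (z → (b ∧ (¬p))))))
Answer: WP = (b → ((¬(b ∧ (¬p))) → (b ∧ (¬p)))) ∧ ((¬b) → (b ∧ (¬p) ∧ (((b ∧ (¬p)) → (¬z)) → (z → (b ∧ (¬p))))))


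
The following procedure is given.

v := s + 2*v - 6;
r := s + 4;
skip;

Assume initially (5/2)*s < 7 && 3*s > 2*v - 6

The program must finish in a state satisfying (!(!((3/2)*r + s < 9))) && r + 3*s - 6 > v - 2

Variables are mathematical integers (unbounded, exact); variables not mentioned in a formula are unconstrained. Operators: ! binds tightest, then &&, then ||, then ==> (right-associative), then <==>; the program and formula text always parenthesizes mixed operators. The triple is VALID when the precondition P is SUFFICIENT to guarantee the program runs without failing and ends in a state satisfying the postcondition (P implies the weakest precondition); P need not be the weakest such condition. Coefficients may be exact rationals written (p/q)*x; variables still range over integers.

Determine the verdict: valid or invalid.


Working backward. After the program, the postcondition (!(!((3/2)*r + s < 9))) && r + 3*s - 6 > v - 2 must hold; in canonical form it is (3/2)*r + s < 9 && r + 3*s > v + 4.
Before skip: (3/2)*r + s < 9 && r + 3*s > v + 4
Before r := s + 4: (5/2)*s < 3 && 4*s > v
Before v := s + 2*v - 6: (5/2)*s < 3 && 3*s > 2*v - 6
The weakest precondition is (5/2)*s < 3 && 3*s > 2*v - 6.
Check whether (5/2)*s < 7 && 3*s > 2*v - 6 implies it.
Countermodel: at the initial state s = 2, v = 0, the precondition holds but the weakest precondition fails.
Answer: invalid


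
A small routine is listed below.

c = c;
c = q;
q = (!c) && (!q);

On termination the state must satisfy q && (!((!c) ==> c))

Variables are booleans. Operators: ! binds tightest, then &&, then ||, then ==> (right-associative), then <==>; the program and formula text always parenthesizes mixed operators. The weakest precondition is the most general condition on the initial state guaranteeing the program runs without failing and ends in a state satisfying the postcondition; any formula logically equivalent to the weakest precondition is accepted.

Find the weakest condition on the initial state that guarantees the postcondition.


Working backward. After the program, q && (!((!c) ==> c)) must hold.
Before q := (!c) && (!q): (!c) && (!q) && (!((!c) ==> c))
Before c := q: (!q) && (!((!q) ==> q))
Before c := c: (!q) && (!((!q) ==> q))
Answer: WP = (!q) && (!((!q) ==> q))


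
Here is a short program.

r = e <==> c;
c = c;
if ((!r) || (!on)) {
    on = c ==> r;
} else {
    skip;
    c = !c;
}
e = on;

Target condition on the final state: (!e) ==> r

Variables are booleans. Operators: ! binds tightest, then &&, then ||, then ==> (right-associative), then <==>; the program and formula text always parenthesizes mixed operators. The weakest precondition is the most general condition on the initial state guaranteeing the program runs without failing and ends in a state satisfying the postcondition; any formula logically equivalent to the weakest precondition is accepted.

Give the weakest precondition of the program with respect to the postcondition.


Working backward. After the program, (!e) ==> r must hold.
Before e := on: (!on) ==> r
Then branch requires (!(c ==> r)) ==> r; else branch requires (!on) ==> r.
Before the if: (((!r) || (!on)) ==> ((!(c ==> r)) ==> r)) && ((!((!r) || (!on))) ==> ((!on) ==> r))
Before c := c: (((!r) || (!on)) ==> ((!(c ==> r)) ==> r)) && ((!((!r) || (!on))) ==> ((!on) ==> r))
Before r := e <==> c: (((!(e <==> c)) || (!on)) ==> ((!(c ==> (e <==> c))) ==> (e <==> c))) && ((!((!(e <==> c)) || (!on))) ==> ((!on) ==> (e <==> c)))
Answer: WP = (((!(e <==> c)) || (!on)) ==> ((!(c ==> (e <==> c))) ==> (e <==> c))) && ((!((!(e <==> c)) || (!on))) ==> ((!on) ==> (e <==> c)))


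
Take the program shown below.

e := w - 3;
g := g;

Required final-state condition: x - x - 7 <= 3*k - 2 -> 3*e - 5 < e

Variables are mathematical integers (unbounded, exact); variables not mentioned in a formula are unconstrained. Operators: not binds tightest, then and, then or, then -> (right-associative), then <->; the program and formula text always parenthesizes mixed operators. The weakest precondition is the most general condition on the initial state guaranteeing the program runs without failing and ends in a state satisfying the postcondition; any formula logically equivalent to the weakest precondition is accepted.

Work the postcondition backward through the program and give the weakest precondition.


Working backward. After the program, the postcondition x - x - 7 <= 3*k - 2 -> 3*e - 5 < e must hold; in canonical form it is 3*k >= -5 -> 2*e < 5.
Before g := g: 3*k >= -5 -> 2*e < 5
Before e := w - 3: 3*k >= -5 -> 2*w < 11
Answer: WP = 3*k >= -5 -> 2*w < 11


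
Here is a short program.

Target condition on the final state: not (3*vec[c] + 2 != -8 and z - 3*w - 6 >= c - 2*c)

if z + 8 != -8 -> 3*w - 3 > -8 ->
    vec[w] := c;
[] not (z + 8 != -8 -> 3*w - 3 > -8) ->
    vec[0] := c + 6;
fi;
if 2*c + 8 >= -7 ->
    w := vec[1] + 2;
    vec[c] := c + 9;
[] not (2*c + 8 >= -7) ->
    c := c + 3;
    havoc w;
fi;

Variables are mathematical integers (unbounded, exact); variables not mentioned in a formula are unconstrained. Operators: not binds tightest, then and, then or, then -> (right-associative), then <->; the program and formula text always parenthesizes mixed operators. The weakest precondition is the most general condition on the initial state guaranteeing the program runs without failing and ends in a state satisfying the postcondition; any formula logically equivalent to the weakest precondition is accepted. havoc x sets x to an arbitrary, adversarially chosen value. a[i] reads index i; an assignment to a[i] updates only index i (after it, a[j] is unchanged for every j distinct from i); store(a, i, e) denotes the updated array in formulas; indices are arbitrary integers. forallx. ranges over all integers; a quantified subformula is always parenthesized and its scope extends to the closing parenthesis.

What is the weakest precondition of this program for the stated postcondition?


Working backward. After the program, the postcondition not (3*vec[c] + 2 != -8 and z - 3*w - 6 >= c - 2*c) must hold; in canonical form it is not (3*vec[c] != -10 and c + z >= 3*w + 6).
Then branch requires not (3*store(vec, c, c + 9)[c] != -10 and c + z >= 3*vec[1] + 12); else branch requires forall w_1. (not (3*vec[c + 3] != -10 and c + z >= 3*w_1 + 3)).
Before the if: (2*c >= -15 -> (not (3*store(vec, c, c + 9)[c] != -10 and c + z >= 3*vec[1] + 12))) and ((not (2*c >= -15)) -> (forall w_1. (not (3*vec[c + 3] != -10 and c + z >= 3*w_1 + 3))))
Then branch requires (2*c >= -15 -> (not (3*store(store(vec, w, c), c, c + 9)[c] != -10 and c + z >= 3*store(vec, w, c)[1] + 12))) and ((not (2*c >= -15)) -> (forall w_1. (not (3*store(vec, w, c)[c + 3] != -10 and c + z >= 3*w_1 + 3)))); else branch requires (2*c >= -15 -> (not (3*store(store(vec, 0, c + 6), c, c + 9)[c] != -10 and c + z >= 3*vec[1] + 12))) and ((not (2*c >= -15)) -> (forall w_1. (not (3*store(vec, 0, c + 6)[c + 3] != -10 and c + z >= 3*w_1 + 3)))).
Before the if: ((z != -16 -> 3*w > -5) -> ((2*c >= -15 -> (not (3*store(store(vec, w, c), c, c + 9)[c] != -10 and c + z >= 3*store(vec, w, c)[1] + 12))) and ((not (2*c >= -15)) -> (forall w_1. (not (3*store(vec, w, c)[c + 3] != -10 and c + z >= 3*w_1 + 3)))))) and ((not (z != -16 -> 3*w > -5)) -> ((2*c >= -15 -> (not (3*store(store(vec, 0, c + 6), c, c + 9)[c] != -10 and c + z >= 3*vec[1] + 12))) and ((not (2*c >= -15)) -> (forall w_1. (not (3*store(vec, 0, c + 6)[c + 3] != -10 and c + z >= 3*w_1 + 3))))))
Answer: WP = ((z != -16 -> 3*w > -5) -> ((2*c >= -15 -> (not (3*store(store(vec, w, c), c, c + 9)[c] != -10 and c + z >= 3*store(vec, w, c)[1] + 12))) and ((not (2*c >= -15)) -> (forall w_1. (not (3*store(vec, w, c)[c + 3] != -10 and c + z >= 3*w_1 + 3)))))) and ((not (z != -16 -> 3*w > -5)) -> ((2*c >= -15 -> (not (3*store(store(vec, 0, c + 6), c, c + 9)[c] != -10 and c + z >= 3*vec[1] + 12))) and ((not (2*c >= -15)) -> (forall w_1. (not (3*store(vec, 0, c + 6)[c + 3] != -10 and c + z >= 3*w_1 + 3))))))
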